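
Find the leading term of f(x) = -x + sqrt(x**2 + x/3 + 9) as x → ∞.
1/6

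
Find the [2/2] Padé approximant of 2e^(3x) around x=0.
(3*x**2/2 + 3*x + 2)/(3*x**2/4 - 3*x/2 + 1)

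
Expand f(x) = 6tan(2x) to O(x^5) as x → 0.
12*x + 16*x**3 + O(x**5)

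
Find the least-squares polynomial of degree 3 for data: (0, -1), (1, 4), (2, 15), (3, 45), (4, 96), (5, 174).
-29/42 + (239/252)x + (5/3)x² + (37/36)x³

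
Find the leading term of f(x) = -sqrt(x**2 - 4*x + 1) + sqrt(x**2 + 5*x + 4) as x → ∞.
9/2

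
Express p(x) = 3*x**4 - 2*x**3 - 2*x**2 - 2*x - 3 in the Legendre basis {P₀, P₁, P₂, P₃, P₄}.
(-46/15)P₀ + (-16/5)P₁ + (8/21)P₂ + (-4/5)P₃ + (24/35)P₄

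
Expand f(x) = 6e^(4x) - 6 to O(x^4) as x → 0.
24*x + 48*x**2 + 64*x**3 + O(x**4)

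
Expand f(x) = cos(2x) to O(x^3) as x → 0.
1 - 2*x**2 + O(x**3)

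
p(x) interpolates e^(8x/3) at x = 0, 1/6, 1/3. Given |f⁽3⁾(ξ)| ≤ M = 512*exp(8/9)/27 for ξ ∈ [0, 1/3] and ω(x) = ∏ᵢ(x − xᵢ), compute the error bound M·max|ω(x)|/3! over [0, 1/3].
64*sqrt(3)*exp(8/9)/19683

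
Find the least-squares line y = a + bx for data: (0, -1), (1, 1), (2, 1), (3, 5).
a = -6/5, b = 9/5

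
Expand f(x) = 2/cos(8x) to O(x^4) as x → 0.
2 + 64*x**2 + O(x**4)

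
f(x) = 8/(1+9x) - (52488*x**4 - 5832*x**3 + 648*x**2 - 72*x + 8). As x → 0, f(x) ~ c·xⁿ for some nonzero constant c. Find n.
5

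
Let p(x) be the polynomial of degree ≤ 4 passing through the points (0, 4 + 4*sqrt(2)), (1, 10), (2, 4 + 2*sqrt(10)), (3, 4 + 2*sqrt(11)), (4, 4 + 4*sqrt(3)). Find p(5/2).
-5*sqrt(3)/32 + 3*sqrt(2)/32 + 49/16 + 15*sqrt(11)/16 + 45*sqrt(10)/32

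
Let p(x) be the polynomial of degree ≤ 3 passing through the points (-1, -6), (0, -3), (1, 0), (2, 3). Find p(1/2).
-3/2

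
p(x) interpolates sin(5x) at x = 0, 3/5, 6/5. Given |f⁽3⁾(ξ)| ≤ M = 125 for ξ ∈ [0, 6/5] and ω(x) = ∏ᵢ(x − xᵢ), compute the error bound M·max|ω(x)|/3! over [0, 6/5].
sqrt(3)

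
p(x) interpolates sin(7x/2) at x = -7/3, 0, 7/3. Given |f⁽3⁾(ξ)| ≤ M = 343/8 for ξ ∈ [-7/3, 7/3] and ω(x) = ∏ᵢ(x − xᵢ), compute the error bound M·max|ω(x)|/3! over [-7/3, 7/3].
117649*sqrt(3)/5832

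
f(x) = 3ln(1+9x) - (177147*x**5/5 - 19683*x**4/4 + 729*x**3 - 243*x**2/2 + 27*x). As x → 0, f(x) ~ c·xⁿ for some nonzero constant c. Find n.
6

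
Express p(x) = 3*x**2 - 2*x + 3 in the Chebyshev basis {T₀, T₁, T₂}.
(9/2)T₀ + (-2)T₁ + (3/2)T₂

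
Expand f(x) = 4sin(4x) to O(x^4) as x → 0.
16*x - 128*x**3/3 + O(x**4)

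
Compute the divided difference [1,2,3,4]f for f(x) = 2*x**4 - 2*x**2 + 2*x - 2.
20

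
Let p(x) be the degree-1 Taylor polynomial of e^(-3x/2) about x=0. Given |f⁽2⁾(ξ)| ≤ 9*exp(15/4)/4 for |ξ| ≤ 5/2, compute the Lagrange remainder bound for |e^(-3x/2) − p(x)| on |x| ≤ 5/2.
225*exp(15/4)/32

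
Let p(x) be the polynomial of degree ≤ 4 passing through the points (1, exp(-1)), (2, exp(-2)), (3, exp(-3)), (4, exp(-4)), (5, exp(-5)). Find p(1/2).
(-420*exp(3) - 180*e + 35 + 378*exp(2) + 315*exp(4))*exp(-5)/128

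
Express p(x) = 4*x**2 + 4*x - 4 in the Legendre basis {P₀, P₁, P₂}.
(-8/3)P₀ + (4)P₁ + (8/3)P₂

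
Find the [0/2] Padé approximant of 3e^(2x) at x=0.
3/(2*x**2 - 2*x + 1)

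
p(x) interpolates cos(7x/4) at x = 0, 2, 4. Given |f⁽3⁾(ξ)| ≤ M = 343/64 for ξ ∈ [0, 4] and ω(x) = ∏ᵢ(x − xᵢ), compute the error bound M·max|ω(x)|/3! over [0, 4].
343*sqrt(3)/216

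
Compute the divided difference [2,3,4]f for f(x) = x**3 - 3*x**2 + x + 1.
6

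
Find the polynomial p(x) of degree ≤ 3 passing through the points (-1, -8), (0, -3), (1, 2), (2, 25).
3*x**3 + 2*x - 3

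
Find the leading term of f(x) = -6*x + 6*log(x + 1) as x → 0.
-3*x**2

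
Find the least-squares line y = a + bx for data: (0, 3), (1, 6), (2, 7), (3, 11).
a = 3, b = 5/2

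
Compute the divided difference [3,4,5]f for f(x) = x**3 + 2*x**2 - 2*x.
14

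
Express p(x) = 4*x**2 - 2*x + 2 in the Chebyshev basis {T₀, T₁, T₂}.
(4)T₀ + (-2)T₁ + (2)T₂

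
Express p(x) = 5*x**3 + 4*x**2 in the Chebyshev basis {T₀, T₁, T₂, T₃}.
(2)T₀ + (15/4)T₁ + (2)T₂ + (5/4)T₃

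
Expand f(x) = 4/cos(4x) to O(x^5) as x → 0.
4 + 32*x**2 + 640*x**4/3 + O(x**5)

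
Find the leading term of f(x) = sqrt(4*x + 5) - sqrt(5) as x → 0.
2*sqrt(5)*x/5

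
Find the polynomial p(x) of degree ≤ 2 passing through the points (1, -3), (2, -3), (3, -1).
x**2 - 3*x - 1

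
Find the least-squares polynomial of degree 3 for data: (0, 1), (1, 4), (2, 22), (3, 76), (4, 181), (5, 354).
74/63 + (-94/189)x + (-17/126)x² + (155/54)x³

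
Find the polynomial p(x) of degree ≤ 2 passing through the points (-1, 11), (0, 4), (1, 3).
3*x**2 - 4*x + 4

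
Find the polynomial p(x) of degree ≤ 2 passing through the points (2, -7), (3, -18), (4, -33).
-2*x**2 - x + 3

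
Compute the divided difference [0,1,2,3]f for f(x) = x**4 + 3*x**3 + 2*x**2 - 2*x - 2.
9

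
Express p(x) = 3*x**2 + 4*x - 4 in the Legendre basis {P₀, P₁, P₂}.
(-3)P₀ + (4)P₁ + (2)P₂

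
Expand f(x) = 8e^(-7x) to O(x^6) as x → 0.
8 - 56*x + 196*x**2 - 1372*x**3/3 + 2401*x**4/3 - 16807*x**5/15 + O(x**6)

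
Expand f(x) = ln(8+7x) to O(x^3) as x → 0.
log(8) + 7*x/8 - 49*x**2/128 + O(x**3)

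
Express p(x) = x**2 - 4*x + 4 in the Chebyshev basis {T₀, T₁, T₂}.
(9/2)T₀ + (-4)T₁ + (1/2)T₂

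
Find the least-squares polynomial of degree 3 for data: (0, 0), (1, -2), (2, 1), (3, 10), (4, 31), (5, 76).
-7/18 + (655/756)x + (-149/63)x² + (113/108)x³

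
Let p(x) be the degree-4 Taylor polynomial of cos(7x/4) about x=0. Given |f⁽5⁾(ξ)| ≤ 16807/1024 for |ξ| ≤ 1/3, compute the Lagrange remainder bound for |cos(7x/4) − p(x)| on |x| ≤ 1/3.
16807/29859840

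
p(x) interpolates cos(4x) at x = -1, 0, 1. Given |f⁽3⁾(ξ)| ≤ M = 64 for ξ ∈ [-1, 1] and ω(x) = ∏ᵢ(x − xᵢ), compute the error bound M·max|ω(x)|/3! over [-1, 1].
64*sqrt(3)/27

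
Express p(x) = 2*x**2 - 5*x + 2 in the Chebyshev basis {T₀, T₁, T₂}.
(3)T₀ + (-5)T₁ + T₂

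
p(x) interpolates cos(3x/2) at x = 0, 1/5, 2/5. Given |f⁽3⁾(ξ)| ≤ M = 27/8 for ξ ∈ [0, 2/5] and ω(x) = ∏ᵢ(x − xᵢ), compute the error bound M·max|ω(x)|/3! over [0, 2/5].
sqrt(3)/1000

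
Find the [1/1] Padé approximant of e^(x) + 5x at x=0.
(71*x/12 + 1)/(1 - x/12)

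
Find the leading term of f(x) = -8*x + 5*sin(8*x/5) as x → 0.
-256*x**3/75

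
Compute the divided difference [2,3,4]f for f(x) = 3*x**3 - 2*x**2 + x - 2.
25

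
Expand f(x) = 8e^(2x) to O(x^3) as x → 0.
8 + 16*x + 16*x**2 + O(x**3)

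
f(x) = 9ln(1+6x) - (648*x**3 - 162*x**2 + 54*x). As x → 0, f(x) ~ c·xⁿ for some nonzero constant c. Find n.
4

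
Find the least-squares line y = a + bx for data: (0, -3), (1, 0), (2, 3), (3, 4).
a = -13/5, b = 12/5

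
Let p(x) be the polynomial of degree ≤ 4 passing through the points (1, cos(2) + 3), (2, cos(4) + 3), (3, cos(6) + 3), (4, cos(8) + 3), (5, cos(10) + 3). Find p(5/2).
15*cos(4)/32 + 3*cos(10)/128 - 5*cos(2)/128 - 5*cos(8)/32 + 45*cos(6)/64 + 3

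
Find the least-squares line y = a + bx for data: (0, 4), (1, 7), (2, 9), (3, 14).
a = 37/10, b = 16/5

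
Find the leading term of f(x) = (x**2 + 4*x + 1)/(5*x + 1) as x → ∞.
x/5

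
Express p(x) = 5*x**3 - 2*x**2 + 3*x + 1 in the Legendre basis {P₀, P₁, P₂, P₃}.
(1/3)P₀ + (6)P₁ + (-4/3)P₂ + (2)P₃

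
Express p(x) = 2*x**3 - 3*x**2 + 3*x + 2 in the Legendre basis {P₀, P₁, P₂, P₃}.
P₀ + (21/5)P₁ + (-2)P₂ + (4/5)P₃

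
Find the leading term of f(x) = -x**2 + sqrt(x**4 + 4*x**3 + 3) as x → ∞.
2*x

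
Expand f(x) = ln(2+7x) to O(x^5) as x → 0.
log(2) + 7*x/2 - 49*x**2/8 + 343*x**3/24 - 2401*x**4/64 + O(x**5)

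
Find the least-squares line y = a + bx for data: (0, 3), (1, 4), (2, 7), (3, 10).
a = 12/5, b = 12/5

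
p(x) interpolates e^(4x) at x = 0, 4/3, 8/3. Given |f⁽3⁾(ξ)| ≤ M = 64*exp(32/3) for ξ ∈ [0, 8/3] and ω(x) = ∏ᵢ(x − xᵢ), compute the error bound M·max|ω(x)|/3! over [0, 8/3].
4096*sqrt(3)*exp(32/3)/729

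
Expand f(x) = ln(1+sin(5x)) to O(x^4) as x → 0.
5*x - 25*x**2/2 + 125*x**3/6 + O(x**4)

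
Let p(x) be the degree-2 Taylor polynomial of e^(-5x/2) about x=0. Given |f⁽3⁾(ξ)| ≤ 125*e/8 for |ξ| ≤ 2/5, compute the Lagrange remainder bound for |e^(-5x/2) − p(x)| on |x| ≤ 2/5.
e/6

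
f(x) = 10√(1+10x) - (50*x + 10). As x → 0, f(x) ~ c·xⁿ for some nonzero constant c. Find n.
2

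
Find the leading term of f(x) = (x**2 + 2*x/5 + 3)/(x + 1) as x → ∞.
x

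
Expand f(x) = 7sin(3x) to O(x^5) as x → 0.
21*x - 63*x**3/2 + O(x**5)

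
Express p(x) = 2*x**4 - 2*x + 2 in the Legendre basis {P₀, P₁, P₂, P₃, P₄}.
(12/5)P₀ + (-2)P₁ + (8/7)P₂ + (16/35)P₄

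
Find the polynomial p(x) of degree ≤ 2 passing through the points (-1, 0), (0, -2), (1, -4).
-2*x - 2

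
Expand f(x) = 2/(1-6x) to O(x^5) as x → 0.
2 + 12*x + 72*x**2 + 432*x**3 + 2592*x**4 + O(x**5)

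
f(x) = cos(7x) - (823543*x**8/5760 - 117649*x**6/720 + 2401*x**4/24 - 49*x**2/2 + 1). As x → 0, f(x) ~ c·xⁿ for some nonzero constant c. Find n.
10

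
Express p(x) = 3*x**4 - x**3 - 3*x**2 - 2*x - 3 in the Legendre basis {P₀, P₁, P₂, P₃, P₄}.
(-17/5)P₀ + (-13/5)P₁ + (-2/7)P₂ + (-2/5)P₃ + (24/35)P₄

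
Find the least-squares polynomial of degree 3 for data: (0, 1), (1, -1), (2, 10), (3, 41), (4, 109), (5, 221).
58/63 + (-638/189)x + (-1/18)x² + (103/54)x³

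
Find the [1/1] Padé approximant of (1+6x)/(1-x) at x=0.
(6*x + 1)/(1 - x)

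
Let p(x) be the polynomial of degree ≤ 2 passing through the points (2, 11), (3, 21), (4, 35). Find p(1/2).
7/2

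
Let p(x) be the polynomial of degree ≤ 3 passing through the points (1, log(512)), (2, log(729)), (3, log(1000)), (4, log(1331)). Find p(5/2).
-3*log(11)/16 - 9*log(2)/16 + 27*log(3)/8 + 27*log(10)/16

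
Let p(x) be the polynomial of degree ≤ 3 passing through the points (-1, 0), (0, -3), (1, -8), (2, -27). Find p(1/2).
-9/2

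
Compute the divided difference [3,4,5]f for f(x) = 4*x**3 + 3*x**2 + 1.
51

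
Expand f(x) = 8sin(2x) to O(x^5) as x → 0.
16*x - 32*x**3/3 + O(x**5)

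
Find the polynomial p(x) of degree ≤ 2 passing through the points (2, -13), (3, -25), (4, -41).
-2*x**2 - 2*x - 1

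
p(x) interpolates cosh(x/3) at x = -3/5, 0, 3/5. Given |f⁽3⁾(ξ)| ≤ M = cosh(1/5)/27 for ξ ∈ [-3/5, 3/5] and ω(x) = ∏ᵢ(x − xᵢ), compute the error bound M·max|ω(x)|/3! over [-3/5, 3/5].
sqrt(3)*cosh(1/5)/3375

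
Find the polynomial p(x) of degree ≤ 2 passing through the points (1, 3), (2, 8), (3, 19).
3*x**2 - 4*x + 4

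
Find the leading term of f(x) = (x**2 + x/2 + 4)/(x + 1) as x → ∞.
x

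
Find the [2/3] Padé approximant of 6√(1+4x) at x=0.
(42*x**2 + 168*x/5 + 6)/(-2*x**3/5 + 9*x**2/5 + 18*x/5 + 1)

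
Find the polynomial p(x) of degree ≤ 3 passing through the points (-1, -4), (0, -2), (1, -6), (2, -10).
x**3 - 3*x**2 - 2*x - 2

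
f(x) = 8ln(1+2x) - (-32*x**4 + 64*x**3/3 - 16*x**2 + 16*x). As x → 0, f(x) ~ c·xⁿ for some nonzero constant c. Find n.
5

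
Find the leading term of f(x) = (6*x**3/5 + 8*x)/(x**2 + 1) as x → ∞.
6*x/5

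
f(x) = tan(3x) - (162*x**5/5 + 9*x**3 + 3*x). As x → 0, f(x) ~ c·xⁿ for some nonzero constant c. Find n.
7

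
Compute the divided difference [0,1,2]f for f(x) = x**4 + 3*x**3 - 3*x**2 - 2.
13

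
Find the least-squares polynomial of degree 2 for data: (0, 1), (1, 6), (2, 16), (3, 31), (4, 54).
44/35 + (97/70)x + (41/14)x²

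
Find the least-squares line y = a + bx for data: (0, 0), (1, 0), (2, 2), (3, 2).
a = -1/5, b = 4/5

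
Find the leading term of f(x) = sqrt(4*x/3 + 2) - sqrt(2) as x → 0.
sqrt(2)*x/3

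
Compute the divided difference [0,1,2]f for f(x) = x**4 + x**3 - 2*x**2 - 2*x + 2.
8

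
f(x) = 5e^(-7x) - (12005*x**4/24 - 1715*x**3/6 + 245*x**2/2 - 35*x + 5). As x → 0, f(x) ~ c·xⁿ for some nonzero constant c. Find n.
5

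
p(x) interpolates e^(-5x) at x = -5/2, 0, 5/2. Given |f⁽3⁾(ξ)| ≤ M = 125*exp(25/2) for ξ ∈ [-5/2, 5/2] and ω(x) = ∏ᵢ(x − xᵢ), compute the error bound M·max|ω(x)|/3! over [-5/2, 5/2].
15625*sqrt(3)*exp(25/2)/216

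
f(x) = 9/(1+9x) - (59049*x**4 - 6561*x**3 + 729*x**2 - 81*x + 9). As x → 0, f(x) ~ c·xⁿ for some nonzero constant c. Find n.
5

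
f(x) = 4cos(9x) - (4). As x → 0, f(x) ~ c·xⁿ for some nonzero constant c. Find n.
2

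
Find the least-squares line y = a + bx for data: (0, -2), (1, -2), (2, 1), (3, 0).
a = -21/10, b = 9/10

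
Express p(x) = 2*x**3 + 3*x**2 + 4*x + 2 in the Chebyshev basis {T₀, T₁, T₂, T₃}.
(7/2)T₀ + (11/2)T₁ + (3/2)T₂ + (1/2)T₃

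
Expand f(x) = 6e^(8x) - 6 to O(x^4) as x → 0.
48*x + 192*x**2 + 512*x**3 + O(x**4)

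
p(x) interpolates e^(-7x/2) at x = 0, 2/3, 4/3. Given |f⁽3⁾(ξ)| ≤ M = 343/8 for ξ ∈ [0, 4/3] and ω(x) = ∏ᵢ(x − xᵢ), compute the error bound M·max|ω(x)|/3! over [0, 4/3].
343*sqrt(3)/729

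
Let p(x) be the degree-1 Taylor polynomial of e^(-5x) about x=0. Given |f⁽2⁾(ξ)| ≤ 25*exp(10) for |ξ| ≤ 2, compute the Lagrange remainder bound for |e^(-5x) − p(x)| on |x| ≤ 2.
50*exp(10)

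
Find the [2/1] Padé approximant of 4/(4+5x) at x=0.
1/(5*x/4 + 1)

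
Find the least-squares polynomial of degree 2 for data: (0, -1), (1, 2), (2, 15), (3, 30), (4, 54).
-46/35 + (43/35)x + (22/7)x²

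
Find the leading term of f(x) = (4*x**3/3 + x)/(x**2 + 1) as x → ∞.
4*x/3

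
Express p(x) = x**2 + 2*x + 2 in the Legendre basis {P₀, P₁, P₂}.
(7/3)P₀ + (2)P₁ + (2/3)P₂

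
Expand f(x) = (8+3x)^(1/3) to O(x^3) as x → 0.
2 + x/4 - x**2/32 + O(x**3)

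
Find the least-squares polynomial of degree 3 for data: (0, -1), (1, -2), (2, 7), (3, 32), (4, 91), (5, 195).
-79/63 + (379/378)x + (-745/252)x² + (229/108)x³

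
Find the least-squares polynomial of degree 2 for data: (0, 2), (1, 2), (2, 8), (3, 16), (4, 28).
12/7 + (-29/35)x + (13/7)x²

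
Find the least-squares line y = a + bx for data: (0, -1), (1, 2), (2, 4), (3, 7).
a = -9/10, b = 13/5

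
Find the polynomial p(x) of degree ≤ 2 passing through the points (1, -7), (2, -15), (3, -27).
-2*x**2 - 2*x - 3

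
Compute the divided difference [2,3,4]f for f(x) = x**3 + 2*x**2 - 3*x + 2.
11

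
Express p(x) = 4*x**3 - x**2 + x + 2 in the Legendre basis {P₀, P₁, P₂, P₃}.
(5/3)P₀ + (17/5)P₁ + (-2/3)P₂ + (8/5)P₃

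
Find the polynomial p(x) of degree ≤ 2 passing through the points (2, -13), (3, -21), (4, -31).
-x**2 - 3*x - 3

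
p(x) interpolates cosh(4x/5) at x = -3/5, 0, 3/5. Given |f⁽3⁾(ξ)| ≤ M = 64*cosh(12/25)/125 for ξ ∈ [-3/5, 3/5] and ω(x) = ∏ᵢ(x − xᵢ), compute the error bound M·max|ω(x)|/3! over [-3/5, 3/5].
64*sqrt(3)*cosh(12/25)/15625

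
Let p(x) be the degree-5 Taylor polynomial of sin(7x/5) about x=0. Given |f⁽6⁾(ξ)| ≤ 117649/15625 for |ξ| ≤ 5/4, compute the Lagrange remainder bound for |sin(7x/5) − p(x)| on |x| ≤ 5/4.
117649/2949120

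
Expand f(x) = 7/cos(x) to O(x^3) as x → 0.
7 + 7*x**2/2 + O(x**3)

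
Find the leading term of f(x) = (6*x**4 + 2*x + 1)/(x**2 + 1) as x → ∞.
6*x**2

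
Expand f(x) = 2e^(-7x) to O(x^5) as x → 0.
2 - 14*x + 49*x**2 - 343*x**3/3 + 2401*x**4/12 + O(x**5)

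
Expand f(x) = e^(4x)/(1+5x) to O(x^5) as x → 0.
1 - x + 13*x**2 - 163*x**3/3 + 847*x**4/3 + O(x**5)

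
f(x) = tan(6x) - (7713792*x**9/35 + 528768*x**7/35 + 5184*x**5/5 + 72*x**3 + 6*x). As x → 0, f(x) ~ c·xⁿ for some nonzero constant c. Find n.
11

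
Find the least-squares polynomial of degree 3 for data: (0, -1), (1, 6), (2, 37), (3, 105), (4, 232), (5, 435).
-151/126 + (2395/756)x + (433/252)x² + (163/54)x³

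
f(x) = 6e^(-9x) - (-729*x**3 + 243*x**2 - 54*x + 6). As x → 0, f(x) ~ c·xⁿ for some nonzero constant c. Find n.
4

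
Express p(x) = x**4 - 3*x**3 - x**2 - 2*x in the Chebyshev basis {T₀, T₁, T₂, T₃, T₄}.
(-1/8)T₀ + (-17/4)T₁ + (-3/4)T₃ + (1/8)T₄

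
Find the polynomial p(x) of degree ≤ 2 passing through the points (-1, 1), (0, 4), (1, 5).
-x**2 + 2*x + 4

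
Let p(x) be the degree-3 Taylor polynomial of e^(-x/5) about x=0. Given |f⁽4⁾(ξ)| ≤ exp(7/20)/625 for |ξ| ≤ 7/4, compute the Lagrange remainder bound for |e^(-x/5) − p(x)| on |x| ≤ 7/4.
2401*exp(7/20)/3840000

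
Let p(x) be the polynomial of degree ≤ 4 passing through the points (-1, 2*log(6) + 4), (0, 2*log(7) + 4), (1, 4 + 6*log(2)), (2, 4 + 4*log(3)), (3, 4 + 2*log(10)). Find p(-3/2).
log(8388608*2**(3/16)*3**(19/64)*5**(35/64)*7**(7/16)/2470629) + 4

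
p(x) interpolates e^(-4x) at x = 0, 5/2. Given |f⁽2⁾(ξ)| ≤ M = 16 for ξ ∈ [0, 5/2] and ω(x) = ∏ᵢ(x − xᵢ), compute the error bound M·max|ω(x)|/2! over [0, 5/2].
25/2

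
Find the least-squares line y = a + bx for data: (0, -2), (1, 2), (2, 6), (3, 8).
a = -8/5, b = 17/5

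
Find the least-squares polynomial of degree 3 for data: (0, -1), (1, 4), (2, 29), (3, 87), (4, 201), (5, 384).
-68/63 + (803/378)x + (4/9)x² + (157/54)x³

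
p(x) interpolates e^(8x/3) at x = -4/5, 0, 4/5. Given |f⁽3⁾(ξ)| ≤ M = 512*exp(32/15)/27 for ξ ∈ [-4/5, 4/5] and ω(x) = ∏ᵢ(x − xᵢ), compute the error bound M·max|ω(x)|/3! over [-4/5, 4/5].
32768*sqrt(3)*exp(32/15)/91125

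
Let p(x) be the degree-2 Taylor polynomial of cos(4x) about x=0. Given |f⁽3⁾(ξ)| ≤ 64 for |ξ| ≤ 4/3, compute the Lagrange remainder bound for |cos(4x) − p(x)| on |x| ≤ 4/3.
2048/81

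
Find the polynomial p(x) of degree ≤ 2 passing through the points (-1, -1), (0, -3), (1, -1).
2*x**2 - 3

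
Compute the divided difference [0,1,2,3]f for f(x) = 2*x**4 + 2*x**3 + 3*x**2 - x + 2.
14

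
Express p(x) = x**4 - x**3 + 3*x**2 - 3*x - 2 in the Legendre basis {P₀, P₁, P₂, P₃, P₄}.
(-4/5)P₀ + (-18/5)P₁ + (18/7)P₂ + (-2/5)P₃ + (8/35)P₄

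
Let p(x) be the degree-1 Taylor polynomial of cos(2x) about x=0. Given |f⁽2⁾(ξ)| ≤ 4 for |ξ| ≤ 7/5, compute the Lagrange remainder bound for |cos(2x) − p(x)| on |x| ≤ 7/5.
98/25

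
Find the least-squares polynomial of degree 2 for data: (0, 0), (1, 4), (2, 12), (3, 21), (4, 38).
9/35 + (111/70)x + (27/14)x²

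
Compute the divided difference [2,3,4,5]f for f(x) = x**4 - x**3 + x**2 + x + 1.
13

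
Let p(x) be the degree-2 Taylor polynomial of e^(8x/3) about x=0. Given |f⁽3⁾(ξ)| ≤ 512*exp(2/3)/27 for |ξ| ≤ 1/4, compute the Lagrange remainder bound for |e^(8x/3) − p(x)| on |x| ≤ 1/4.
4*exp(2/3)/81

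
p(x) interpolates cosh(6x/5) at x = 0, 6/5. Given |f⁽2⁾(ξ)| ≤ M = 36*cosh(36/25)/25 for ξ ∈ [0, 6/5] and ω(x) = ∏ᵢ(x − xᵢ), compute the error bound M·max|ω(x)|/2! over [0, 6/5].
162*cosh(36/25)/625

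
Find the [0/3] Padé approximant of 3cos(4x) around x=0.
3/(8*x**2 + 1)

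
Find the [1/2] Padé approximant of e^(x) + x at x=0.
(37*x/21 + 1)/(-x**2/42 - 5*x/21 + 1)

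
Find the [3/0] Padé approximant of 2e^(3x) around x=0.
9*x**3 + 9*x**2 + 6*x + 2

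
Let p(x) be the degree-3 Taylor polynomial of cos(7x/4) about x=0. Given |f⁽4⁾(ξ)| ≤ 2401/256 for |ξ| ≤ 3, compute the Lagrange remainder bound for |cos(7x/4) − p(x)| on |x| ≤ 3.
64827/2048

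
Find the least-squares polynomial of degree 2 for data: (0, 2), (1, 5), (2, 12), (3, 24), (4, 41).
74/35 + (19/70)x + (33/14)x²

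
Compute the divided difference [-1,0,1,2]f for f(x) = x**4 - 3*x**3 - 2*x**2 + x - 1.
-1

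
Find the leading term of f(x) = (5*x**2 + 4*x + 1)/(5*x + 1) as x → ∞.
x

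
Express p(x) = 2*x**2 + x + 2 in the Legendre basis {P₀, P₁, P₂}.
(8/3)P₀ + P₁ + (4/3)P₂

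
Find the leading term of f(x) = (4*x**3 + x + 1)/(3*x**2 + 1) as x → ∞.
4*x/3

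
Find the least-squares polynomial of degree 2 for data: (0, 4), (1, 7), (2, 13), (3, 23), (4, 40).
153/35 + (-12/35)x + (16/7)x²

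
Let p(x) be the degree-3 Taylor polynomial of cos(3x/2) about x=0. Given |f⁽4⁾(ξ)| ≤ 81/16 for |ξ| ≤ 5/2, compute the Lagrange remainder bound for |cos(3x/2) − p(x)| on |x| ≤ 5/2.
16875/2048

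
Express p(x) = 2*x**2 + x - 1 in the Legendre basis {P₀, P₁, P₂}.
(-1/3)P₀ + P₁ + (4/3)P₂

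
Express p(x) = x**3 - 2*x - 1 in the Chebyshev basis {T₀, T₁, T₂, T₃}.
-T₀ + (-5/4)T₁ + (1/4)T₃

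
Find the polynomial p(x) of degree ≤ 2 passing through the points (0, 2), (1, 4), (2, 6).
2*x + 2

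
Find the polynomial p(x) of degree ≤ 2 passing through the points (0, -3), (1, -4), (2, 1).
3*x**2 - 4*x - 3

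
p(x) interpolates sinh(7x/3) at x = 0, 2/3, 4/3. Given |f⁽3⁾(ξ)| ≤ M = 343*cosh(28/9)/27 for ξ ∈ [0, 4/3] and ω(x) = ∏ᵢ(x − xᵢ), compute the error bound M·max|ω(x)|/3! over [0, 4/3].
2744*sqrt(3)*cosh(28/9)/19683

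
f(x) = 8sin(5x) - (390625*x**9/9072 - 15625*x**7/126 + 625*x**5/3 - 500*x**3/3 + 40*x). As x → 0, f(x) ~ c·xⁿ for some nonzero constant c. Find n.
11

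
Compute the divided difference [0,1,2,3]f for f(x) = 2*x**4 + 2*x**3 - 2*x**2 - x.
14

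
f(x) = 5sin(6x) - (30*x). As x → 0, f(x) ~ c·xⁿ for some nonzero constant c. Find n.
3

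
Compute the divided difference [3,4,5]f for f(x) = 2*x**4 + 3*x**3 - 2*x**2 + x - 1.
228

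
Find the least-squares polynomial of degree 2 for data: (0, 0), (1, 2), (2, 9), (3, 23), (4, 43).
1/7 + (-111/70)x + (43/14)x²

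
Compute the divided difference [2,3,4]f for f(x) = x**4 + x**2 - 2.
56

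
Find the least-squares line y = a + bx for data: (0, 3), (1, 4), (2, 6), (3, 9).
a = 5/2, b = 2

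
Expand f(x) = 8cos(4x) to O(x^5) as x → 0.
8 - 64*x**2 + 256*x**4/3 + O(x**5)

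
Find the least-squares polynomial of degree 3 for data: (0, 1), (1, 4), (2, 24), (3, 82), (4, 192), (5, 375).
19/18 + (-49/108)x + (5/36)x² + (161/54)x³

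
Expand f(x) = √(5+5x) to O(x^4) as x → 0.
sqrt(5) + sqrt(5)*x/2 - sqrt(5)*x**2/8 + sqrt(5)*x**3/16 + O(x**4)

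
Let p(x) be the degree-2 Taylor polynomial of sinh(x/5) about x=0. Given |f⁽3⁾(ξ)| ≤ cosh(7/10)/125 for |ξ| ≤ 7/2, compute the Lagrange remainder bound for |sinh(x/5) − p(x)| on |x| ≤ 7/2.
343*cosh(7/10)/6000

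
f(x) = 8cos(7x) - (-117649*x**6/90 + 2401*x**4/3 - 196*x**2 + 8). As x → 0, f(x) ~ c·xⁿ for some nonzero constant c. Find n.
8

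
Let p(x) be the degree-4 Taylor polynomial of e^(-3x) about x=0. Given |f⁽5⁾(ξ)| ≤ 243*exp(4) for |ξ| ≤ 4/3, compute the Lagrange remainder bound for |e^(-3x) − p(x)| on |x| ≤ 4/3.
128*exp(4)/15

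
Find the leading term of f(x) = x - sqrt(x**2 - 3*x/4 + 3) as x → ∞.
3/8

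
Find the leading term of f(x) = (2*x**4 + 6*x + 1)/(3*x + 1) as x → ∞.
2*x**3/3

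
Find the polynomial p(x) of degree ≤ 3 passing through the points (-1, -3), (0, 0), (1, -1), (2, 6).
2*x**3 - 2*x**2 - x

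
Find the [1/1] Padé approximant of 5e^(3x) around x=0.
(15*x/2 + 5)/(1 - 3*x/2)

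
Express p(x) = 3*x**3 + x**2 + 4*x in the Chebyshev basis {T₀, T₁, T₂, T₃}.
(1/2)T₀ + (25/4)T₁ + (1/2)T₂ + (3/4)T₃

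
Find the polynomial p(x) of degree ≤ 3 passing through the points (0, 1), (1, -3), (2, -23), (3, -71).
-2*x**3 - 2*x**2 + 1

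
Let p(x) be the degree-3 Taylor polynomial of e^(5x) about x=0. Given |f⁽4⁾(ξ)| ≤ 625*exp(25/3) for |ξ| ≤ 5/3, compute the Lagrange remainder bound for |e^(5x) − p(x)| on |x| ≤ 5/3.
390625*exp(25/3)/1944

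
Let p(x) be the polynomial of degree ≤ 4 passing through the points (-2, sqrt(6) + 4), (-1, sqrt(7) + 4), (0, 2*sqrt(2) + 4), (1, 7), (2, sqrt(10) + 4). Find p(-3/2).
-35*sqrt(2)/32 - 5*sqrt(10)/128 + 35*sqrt(6)/128 + 35*sqrt(7)/32 + 149/32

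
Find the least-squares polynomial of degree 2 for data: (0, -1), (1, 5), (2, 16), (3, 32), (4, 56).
-26/35 + (167/70)x + (41/14)x²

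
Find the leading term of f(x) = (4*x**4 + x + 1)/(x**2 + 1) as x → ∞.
4*x**2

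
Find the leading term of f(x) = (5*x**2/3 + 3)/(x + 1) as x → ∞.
5*x/3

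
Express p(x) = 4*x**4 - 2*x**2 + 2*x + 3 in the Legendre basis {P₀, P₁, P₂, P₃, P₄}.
(47/15)P₀ + (2)P₁ + (20/21)P₂ + (32/35)P₄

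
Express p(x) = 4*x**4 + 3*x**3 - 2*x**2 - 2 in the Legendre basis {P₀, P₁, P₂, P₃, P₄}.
(-28/15)P₀ + (9/5)P₁ + (20/21)P₂ + (6/5)P₃ + (32/35)P₄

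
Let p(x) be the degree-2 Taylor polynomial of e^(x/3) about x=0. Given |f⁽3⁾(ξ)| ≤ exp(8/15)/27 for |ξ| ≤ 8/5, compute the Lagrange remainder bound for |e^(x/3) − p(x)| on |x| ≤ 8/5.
256*exp(8/15)/10125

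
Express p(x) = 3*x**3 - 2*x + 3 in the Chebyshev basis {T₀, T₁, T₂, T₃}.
(3)T₀ + (1/4)T₁ + (3/4)T₃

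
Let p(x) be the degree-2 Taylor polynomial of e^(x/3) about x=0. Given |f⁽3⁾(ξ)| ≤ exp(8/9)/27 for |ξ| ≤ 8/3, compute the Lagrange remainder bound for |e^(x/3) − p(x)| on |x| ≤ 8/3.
256*exp(8/9)/2187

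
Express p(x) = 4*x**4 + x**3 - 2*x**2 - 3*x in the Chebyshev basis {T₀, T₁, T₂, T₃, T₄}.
(1/2)T₀ + (-9/4)T₁ + T₂ + (1/4)T₃ + (1/2)T₄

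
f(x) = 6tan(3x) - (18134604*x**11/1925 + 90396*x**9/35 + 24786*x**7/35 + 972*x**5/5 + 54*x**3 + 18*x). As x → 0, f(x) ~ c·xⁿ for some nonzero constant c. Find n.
13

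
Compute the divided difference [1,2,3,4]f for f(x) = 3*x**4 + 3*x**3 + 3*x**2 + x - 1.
33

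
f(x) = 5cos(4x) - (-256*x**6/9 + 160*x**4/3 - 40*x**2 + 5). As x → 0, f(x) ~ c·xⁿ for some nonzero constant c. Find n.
8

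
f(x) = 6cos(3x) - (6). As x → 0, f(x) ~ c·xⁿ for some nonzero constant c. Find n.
2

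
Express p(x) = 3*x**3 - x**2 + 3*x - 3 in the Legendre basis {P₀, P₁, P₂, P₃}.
(-10/3)P₀ + (24/5)P₁ + (-2/3)P₂ + (6/5)P₃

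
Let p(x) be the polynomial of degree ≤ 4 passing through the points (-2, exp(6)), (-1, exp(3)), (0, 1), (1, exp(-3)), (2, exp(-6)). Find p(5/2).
(-420*exp(3) + 315 + (-180*exp(3) + 378 + 35*exp(6))*exp(6))*exp(-6)/128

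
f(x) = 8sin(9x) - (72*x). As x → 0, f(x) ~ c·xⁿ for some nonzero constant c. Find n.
3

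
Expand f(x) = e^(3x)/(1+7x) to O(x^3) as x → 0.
1 - 4*x + 65*x**2/2 + O(x**3)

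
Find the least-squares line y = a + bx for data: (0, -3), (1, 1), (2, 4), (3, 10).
a = -33/10, b = 21/5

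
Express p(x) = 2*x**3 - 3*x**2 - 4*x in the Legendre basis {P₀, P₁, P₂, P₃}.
-P₀ + (-14/5)P₁ + (-2)P₂ + (4/5)P₃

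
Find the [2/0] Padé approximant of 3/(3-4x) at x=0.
16*x**2/9 + 4*x/3 + 1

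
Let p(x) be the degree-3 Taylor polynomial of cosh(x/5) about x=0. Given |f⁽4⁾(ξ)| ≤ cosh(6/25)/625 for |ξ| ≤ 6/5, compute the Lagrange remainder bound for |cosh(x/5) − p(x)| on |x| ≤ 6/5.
54*cosh(6/25)/390625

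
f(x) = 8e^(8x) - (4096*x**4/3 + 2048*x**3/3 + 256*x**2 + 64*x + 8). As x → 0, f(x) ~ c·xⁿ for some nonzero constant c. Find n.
5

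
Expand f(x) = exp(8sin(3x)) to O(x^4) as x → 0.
1 + 24*x + 288*x**2 + 2268*x**3 + O(x**4)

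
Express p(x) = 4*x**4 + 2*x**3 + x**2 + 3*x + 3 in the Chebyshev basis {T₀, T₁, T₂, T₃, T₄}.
(5)T₀ + (9/2)T₁ + (5/2)T₂ + (1/2)T₃ + (1/2)T₄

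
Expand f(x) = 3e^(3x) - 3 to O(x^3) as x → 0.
9*x + 27*x**2/2 + O(x**3)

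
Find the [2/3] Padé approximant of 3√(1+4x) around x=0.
(21*x**2 + 84*x/5 + 3)/(-2*x**3/5 + 9*x**2/5 + 18*x/5 + 1)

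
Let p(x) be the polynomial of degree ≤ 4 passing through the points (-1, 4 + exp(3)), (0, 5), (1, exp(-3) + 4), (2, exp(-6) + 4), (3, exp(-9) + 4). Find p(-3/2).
(-180*exp(3) + 35 + 378*exp(6) + (92 + 315*exp(3))*exp(9))*exp(-9)/128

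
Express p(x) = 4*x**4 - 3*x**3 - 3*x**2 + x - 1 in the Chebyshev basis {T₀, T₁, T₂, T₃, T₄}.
-T₀ + (-5/4)T₁ + (1/2)T₂ + (-3/4)T₃ + (1/2)T₄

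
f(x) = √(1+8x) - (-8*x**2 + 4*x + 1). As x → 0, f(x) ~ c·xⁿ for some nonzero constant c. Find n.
3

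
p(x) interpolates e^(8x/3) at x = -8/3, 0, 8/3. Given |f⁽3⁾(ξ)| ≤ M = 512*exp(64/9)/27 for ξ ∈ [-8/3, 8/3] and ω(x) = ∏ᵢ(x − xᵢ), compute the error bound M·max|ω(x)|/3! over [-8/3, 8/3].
262144*sqrt(3)*exp(64/9)/19683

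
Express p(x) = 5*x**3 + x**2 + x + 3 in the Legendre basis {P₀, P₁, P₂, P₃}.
(10/3)P₀ + (4)P₁ + (2/3)P₂ + (2)P₃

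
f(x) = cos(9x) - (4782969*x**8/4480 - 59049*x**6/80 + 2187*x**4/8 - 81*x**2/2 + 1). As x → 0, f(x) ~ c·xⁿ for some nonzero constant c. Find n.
10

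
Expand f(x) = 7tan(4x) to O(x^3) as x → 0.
28*x + O(x**3)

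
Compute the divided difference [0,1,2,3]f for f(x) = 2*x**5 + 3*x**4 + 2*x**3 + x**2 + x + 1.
70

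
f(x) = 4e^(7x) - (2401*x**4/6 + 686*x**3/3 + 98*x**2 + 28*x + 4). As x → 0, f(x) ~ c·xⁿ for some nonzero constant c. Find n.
5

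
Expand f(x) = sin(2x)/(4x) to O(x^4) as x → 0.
1/2 - x**2/3 + O(x**4)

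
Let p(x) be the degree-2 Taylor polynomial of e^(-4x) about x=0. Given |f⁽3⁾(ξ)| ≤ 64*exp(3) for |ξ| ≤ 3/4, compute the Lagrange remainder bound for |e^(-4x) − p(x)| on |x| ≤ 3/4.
9*exp(3)/2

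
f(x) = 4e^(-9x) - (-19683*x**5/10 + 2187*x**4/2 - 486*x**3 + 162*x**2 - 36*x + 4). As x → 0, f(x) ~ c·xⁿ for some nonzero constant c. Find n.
6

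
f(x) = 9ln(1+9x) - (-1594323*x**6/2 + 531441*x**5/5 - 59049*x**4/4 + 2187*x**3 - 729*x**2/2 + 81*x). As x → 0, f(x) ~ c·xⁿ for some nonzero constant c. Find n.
7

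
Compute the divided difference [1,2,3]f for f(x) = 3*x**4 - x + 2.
75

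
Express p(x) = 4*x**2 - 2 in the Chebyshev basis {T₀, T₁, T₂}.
(2)T₂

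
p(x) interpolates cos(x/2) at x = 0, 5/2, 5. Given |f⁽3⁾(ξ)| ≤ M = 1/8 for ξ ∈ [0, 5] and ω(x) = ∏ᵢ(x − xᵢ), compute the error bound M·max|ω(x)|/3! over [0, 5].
125*sqrt(3)/1728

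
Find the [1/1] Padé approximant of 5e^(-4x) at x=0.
(5 - 10*x)/(2*x + 1)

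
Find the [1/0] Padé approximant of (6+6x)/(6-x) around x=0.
7*x/6 + 1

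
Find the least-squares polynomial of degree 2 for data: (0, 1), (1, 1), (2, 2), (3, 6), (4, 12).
8/7 + (-111/70)x + (15/14)x²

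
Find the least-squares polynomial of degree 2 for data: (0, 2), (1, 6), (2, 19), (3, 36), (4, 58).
53/35 + (97/35)x + (20/7)x²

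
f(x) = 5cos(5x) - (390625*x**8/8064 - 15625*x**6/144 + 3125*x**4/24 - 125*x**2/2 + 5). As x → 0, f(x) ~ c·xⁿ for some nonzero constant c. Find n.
10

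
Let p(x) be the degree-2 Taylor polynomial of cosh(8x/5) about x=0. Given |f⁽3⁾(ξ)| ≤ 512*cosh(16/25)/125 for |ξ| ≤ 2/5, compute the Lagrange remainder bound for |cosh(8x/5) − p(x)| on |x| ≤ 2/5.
2048*cosh(16/25)/46875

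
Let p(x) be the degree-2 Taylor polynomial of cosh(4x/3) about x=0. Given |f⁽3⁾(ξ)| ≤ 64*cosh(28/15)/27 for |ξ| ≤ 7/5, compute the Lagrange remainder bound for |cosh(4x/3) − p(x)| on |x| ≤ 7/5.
10976*cosh(28/15)/10125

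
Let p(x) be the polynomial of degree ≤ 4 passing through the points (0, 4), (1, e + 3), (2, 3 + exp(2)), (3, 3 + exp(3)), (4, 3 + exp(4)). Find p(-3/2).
-385*exp(3)/32 - 693*e/32 + 1539/128 + 315*exp(4)/128 + 1485*exp(2)/64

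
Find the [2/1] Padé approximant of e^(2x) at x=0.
(2*x**2/3 + 4*x/3 + 1)/(1 - 2*x/3)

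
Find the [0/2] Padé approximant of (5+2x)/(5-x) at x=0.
1/(6*x**2/25 - 3*x/5 + 1)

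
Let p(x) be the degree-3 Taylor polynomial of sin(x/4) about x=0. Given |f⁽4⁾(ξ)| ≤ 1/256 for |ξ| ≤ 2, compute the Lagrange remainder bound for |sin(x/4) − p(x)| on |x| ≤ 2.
1/384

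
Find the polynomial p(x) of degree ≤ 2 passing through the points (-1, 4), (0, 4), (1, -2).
-3*x**2 - 3*x + 4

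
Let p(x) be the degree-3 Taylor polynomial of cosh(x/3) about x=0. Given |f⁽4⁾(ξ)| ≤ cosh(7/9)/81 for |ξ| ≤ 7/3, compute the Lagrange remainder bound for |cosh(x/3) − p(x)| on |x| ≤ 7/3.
2401*cosh(7/9)/157464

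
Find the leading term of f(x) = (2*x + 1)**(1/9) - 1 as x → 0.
2*x/9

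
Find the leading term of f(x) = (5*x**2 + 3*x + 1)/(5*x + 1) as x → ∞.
x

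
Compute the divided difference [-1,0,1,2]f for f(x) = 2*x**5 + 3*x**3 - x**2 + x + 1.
13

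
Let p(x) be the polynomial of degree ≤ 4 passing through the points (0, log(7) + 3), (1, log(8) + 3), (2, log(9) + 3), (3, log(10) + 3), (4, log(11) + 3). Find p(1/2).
log(8*11**(123/128)*sqrt(2)*3**(29/32)*5**(7/32)*7**(35/128)/99) + 3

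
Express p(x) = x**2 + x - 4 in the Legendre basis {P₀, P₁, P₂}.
(-11/3)P₀ + P₁ + (2/3)P₂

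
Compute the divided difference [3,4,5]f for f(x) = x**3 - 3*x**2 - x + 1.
9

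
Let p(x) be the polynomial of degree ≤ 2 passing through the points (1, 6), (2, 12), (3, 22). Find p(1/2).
9/2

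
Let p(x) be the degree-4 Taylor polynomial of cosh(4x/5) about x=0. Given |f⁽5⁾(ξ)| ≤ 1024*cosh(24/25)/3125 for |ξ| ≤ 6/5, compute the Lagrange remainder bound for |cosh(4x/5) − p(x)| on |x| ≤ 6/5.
331776*cosh(24/25)/48828125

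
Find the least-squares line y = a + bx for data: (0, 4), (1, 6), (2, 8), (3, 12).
a = 18/5, b = 13/5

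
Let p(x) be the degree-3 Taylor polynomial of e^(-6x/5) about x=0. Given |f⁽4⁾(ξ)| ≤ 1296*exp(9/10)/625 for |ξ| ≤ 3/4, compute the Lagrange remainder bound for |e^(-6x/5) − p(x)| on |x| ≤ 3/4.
2187*exp(9/10)/80000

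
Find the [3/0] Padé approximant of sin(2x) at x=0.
-4*x**3/3 + 2*x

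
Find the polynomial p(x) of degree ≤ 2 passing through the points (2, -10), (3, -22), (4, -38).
-2*x**2 - 2*x + 2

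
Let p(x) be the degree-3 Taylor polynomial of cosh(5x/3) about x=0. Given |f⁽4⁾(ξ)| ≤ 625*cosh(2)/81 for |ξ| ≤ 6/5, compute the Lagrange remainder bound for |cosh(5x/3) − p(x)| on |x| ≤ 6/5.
2*cosh(2)/3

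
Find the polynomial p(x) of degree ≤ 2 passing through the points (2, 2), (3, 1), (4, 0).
4 - x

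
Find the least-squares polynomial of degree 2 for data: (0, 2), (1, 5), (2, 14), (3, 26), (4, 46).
73/35 + (23/70)x + (37/14)x²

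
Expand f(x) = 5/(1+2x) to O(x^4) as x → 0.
5 - 10*x + 20*x**2 - 40*x**3 + O(x**4)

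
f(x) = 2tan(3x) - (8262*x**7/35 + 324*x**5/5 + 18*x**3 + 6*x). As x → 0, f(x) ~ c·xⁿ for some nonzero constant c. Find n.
9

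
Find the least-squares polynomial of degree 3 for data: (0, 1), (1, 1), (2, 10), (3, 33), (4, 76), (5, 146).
13/14 + (-53/28)x + (33/28)x² + x³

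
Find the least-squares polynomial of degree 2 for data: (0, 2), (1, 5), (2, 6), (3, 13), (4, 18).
78/35 + (8/7)x + (5/7)x²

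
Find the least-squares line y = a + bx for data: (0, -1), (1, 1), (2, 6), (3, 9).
a = -3/2, b = 7/2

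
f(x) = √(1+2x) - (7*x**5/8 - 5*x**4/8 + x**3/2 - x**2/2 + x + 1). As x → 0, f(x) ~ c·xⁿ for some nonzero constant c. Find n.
6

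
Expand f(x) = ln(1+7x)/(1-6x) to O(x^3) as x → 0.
7*x + 35*x**2/2 + O(x**3)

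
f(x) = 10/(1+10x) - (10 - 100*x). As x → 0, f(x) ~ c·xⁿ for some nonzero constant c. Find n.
2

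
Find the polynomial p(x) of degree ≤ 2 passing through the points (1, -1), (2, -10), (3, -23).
-2*x**2 - 3*x + 4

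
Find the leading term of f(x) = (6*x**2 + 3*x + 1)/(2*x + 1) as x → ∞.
3*x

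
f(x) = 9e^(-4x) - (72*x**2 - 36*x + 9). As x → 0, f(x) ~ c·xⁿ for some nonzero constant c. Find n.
3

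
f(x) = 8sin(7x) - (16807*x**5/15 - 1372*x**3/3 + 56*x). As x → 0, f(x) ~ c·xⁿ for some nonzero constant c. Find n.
7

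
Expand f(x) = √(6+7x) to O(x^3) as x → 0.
sqrt(6) + 7*sqrt(6)*x/12 - 49*sqrt(6)*x**2/288 + O(x**3)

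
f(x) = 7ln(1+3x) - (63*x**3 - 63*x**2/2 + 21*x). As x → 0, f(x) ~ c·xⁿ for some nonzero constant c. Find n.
4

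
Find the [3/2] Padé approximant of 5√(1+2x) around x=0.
(5*x**3/4 + 45*x**2/4 + 15*x + 5)/(3*x**2/4 + 2*x + 1)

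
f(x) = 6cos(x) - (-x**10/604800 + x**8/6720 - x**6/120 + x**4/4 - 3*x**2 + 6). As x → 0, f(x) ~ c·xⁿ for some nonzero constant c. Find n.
12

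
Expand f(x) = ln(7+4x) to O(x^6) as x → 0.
log(7) + 4*x/7 - 8*x**2/49 + 64*x**3/1029 - 64*x**4/2401 + 1024*x**5/84035 + O(x**6)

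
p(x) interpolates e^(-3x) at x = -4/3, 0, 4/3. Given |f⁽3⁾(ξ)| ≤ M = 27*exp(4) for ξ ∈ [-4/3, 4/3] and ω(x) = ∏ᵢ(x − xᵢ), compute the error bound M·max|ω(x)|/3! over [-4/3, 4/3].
64*sqrt(3)*exp(4)/27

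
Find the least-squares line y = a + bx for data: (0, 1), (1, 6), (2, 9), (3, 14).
a = 6/5, b = 21/5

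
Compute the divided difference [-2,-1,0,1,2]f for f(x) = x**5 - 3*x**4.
-3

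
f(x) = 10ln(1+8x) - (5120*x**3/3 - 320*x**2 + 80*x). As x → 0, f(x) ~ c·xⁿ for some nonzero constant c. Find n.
4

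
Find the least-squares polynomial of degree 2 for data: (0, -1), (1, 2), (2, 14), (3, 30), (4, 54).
-43/35 + (23/35)x + (23/7)x²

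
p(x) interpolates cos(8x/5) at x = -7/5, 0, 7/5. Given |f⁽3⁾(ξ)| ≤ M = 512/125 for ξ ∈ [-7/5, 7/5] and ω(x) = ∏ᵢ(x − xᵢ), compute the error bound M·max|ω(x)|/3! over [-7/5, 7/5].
175616*sqrt(3)/421875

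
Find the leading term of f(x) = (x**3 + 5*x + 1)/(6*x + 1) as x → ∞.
x**2/6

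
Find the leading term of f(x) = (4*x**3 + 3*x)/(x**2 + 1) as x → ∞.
4*x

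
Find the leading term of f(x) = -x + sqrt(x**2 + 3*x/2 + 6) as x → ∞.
3/4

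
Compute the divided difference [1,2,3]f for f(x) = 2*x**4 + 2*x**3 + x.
62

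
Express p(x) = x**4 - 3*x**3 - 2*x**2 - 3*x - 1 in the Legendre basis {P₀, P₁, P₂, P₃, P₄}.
(-22/15)P₀ + (-24/5)P₁ + (-16/21)P₂ + (-6/5)P₃ + (8/35)P₄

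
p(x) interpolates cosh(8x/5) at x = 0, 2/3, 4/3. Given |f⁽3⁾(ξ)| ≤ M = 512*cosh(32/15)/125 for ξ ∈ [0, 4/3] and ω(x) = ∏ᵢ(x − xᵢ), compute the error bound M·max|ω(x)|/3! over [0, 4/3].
4096*sqrt(3)*cosh(32/15)/91125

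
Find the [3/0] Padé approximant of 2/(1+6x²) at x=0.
2 - 12*x**2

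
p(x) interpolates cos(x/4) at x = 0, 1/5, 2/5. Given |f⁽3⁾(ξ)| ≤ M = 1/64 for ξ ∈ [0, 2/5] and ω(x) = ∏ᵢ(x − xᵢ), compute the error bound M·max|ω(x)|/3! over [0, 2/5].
sqrt(3)/216000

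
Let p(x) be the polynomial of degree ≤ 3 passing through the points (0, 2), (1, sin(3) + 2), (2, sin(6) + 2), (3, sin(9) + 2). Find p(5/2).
15*sin(6)/16 - 5*sin(3)/16 + 5*sin(9)/16 + 2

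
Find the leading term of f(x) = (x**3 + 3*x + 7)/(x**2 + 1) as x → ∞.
x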